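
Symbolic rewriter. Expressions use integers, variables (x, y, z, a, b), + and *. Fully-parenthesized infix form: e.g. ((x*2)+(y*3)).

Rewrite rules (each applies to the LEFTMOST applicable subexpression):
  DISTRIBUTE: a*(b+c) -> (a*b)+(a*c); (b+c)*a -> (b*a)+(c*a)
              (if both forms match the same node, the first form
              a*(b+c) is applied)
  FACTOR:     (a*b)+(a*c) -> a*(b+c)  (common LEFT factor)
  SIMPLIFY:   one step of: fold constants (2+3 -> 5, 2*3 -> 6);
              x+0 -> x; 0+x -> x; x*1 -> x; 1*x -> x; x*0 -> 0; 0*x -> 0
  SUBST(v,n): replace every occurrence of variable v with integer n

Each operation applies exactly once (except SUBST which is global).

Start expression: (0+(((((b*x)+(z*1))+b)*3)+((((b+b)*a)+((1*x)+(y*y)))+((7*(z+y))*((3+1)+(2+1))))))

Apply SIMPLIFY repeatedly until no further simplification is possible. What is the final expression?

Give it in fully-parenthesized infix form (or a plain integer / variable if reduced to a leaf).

Start: (0+(((((b*x)+(z*1))+b)*3)+((((b+b)*a)+((1*x)+(y*y)))+((7*(z+y))*((3+1)+(2+1))))))
Step 1: at root: (0+(((((b*x)+(z*1))+b)*3)+((((b+b)*a)+((1*x)+(y*y)))+((7*(z+y))*((3+1)+(2+1)))))) -> (((((b*x)+(z*1))+b)*3)+((((b+b)*a)+((1*x)+(y*y)))+((7*(z+y))*((3+1)+(2+1))))); overall: (0+(((((b*x)+(z*1))+b)*3)+((((b+b)*a)+((1*x)+(y*y)))+((7*(z+y))*((3+1)+(2+1)))))) -> (((((b*x)+(z*1))+b)*3)+((((b+b)*a)+((1*x)+(y*y)))+((7*(z+y))*((3+1)+(2+1)))))
Step 2: at LLLR: (z*1) -> z; overall: (((((b*x)+(z*1))+b)*3)+((((b+b)*a)+((1*x)+(y*y)))+((7*(z+y))*((3+1)+(2+1))))) -> (((((b*x)+z)+b)*3)+((((b+b)*a)+((1*x)+(y*y)))+((7*(z+y))*((3+1)+(2+1)))))
Step 3: at RLRL: (1*x) -> x; overall: (((((b*x)+z)+b)*3)+((((b+b)*a)+((1*x)+(y*y)))+((7*(z+y))*((3+1)+(2+1))))) -> (((((b*x)+z)+b)*3)+((((b+b)*a)+(x+(y*y)))+((7*(z+y))*((3+1)+(2+1)))))
Step 4: at RRRL: (3+1) -> 4; overall: (((((b*x)+z)+b)*3)+((((b+b)*a)+(x+(y*y)))+((7*(z+y))*((3+1)+(2+1))))) -> (((((b*x)+z)+b)*3)+((((b+b)*a)+(x+(y*y)))+((7*(z+y))*(4+(2+1)))))
Step 5: at RRRR: (2+1) -> 3; overall: (((((b*x)+z)+b)*3)+((((b+b)*a)+(x+(y*y)))+((7*(z+y))*(4+(2+1))))) -> (((((b*x)+z)+b)*3)+((((b+b)*a)+(x+(y*y)))+((7*(z+y))*(4+3))))
Step 6: at RRR: (4+3) -> 7; overall: (((((b*x)+z)+b)*3)+((((b+b)*a)+(x+(y*y)))+((7*(z+y))*(4+3)))) -> (((((b*x)+z)+b)*3)+((((b+b)*a)+(x+(y*y)))+((7*(z+y))*7)))
Fixed point: (((((b*x)+z)+b)*3)+((((b+b)*a)+(x+(y*y)))+((7*(z+y))*7)))

Answer: (((((b*x)+z)+b)*3)+((((b+b)*a)+(x+(y*y)))+((7*(z+y))*7)))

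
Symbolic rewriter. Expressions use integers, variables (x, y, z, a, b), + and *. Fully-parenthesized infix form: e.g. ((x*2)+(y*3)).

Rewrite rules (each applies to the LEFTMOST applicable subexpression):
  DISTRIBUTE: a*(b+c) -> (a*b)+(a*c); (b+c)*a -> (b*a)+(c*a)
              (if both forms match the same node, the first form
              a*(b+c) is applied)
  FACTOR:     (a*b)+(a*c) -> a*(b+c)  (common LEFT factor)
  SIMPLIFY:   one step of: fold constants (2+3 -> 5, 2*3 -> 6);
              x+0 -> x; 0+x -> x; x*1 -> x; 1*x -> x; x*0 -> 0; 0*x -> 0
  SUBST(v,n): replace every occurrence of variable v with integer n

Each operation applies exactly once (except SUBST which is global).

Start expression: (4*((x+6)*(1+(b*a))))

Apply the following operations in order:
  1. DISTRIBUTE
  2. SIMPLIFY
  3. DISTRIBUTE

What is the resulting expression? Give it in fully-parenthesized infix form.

Start: (4*((x+6)*(1+(b*a))))
Apply DISTRIBUTE at R (target: ((x+6)*(1+(b*a)))): (4*((x+6)*(1+(b*a)))) -> (4*(((x+6)*1)+((x+6)*(b*a))))
Apply SIMPLIFY at RL (target: ((x+6)*1)): (4*(((x+6)*1)+((x+6)*(b*a)))) -> (4*((x+6)+((x+6)*(b*a))))
Apply DISTRIBUTE at root (target: (4*((x+6)+((x+6)*(b*a))))): (4*((x+6)+((x+6)*(b*a)))) -> ((4*(x+6))+(4*((x+6)*(b*a))))

Answer: ((4*(x+6))+(4*((x+6)*(b*a))))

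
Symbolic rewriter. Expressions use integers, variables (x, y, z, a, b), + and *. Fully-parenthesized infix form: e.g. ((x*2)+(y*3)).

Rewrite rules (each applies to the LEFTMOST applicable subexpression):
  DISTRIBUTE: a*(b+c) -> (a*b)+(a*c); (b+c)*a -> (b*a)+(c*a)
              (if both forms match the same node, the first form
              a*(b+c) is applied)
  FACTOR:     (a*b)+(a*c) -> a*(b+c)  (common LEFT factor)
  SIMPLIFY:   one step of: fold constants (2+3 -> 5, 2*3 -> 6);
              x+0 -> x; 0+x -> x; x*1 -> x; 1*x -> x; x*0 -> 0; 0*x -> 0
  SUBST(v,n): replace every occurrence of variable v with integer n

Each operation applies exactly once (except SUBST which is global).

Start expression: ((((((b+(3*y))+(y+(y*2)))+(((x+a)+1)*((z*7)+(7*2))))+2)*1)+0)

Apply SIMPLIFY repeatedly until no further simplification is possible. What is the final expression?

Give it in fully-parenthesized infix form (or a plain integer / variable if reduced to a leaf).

Answer: ((((b+(3*y))+(y+(y*2)))+(((x+a)+1)*((z*7)+14)))+2)

Derivation:
Start: ((((((b+(3*y))+(y+(y*2)))+(((x+a)+1)*((z*7)+(7*2))))+2)*1)+0)
Step 1: at root: ((((((b+(3*y))+(y+(y*2)))+(((x+a)+1)*((z*7)+(7*2))))+2)*1)+0) -> (((((b+(3*y))+(y+(y*2)))+(((x+a)+1)*((z*7)+(7*2))))+2)*1); overall: ((((((b+(3*y))+(y+(y*2)))+(((x+a)+1)*((z*7)+(7*2))))+2)*1)+0) -> (((((b+(3*y))+(y+(y*2)))+(((x+a)+1)*((z*7)+(7*2))))+2)*1)
Step 2: at root: (((((b+(3*y))+(y+(y*2)))+(((x+a)+1)*((z*7)+(7*2))))+2)*1) -> ((((b+(3*y))+(y+(y*2)))+(((x+a)+1)*((z*7)+(7*2))))+2); overall: (((((b+(3*y))+(y+(y*2)))+(((x+a)+1)*((z*7)+(7*2))))+2)*1) -> ((((b+(3*y))+(y+(y*2)))+(((x+a)+1)*((z*7)+(7*2))))+2)
Step 3: at LRRR: (7*2) -> 14; overall: ((((b+(3*y))+(y+(y*2)))+(((x+a)+1)*((z*7)+(7*2))))+2) -> ((((b+(3*y))+(y+(y*2)))+(((x+a)+1)*((z*7)+14)))+2)
Fixed point: ((((b+(3*y))+(y+(y*2)))+(((x+a)+1)*((z*7)+14)))+2)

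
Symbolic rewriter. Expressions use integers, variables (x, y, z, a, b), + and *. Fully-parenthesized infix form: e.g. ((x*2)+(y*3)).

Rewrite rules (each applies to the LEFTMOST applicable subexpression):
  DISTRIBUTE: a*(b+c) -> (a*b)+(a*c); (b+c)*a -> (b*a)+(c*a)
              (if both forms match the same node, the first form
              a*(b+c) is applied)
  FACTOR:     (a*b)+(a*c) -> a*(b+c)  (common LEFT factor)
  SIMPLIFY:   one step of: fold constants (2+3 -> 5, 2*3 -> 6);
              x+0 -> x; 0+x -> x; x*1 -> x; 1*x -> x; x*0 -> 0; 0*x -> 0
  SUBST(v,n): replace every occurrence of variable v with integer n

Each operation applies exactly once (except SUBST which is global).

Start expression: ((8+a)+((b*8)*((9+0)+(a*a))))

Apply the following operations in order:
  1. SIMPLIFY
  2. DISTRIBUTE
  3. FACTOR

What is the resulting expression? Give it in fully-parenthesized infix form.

Start: ((8+a)+((b*8)*((9+0)+(a*a))))
Apply SIMPLIFY at RRL (target: (9+0)): ((8+a)+((b*8)*((9+0)+(a*a)))) -> ((8+a)+((b*8)*(9+(a*a))))
Apply DISTRIBUTE at R (target: ((b*8)*(9+(a*a)))): ((8+a)+((b*8)*(9+(a*a)))) -> ((8+a)+(((b*8)*9)+((b*8)*(a*a))))
Apply FACTOR at R (target: (((b*8)*9)+((b*8)*(a*a)))): ((8+a)+(((b*8)*9)+((b*8)*(a*a)))) -> ((8+a)+((b*8)*(9+(a*a))))

Answer: ((8+a)+((b*8)*(9+(a*a))))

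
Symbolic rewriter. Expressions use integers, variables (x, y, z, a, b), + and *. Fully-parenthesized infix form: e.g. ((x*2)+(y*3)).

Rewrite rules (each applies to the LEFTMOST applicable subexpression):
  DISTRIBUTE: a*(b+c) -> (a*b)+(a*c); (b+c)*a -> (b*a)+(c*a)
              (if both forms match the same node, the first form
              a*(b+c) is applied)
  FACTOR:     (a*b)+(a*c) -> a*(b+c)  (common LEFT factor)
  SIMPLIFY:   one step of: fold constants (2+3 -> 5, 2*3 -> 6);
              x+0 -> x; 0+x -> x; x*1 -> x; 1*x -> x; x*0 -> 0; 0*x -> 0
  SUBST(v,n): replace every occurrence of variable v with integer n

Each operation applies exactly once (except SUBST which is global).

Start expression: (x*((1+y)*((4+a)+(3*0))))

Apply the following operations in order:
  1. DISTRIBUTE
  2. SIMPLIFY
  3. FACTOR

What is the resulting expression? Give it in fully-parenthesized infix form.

Answer: (x*((1+y)*((4+a)+0)))

Derivation:
Start: (x*((1+y)*((4+a)+(3*0))))
Apply DISTRIBUTE at R (target: ((1+y)*((4+a)+(3*0)))): (x*((1+y)*((4+a)+(3*0)))) -> (x*(((1+y)*(4+a))+((1+y)*(3*0))))
Apply SIMPLIFY at RRR (target: (3*0)): (x*(((1+y)*(4+a))+((1+y)*(3*0)))) -> (x*(((1+y)*(4+a))+((1+y)*0)))
Apply FACTOR at R (target: (((1+y)*(4+a))+((1+y)*0))): (x*(((1+y)*(4+a))+((1+y)*0))) -> (x*((1+y)*((4+a)+0)))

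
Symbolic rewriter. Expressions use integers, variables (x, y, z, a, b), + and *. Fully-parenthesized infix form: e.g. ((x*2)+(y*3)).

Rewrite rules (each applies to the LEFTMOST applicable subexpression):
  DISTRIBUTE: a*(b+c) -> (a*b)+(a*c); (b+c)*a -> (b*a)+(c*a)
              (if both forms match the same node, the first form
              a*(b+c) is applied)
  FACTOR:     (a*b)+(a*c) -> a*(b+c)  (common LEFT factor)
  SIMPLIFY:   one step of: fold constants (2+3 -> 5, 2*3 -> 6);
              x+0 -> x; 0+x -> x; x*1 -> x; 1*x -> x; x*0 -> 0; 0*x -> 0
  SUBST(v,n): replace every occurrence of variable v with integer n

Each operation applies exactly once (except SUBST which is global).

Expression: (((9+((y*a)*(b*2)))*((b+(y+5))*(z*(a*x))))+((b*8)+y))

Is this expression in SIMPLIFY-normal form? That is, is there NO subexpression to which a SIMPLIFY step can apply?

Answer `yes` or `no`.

Expression: (((9+((y*a)*(b*2)))*((b+(y+5))*(z*(a*x))))+((b*8)+y))
Scanning for simplifiable subexpressions (pre-order)...
  at root: (((9+((y*a)*(b*2)))*((b+(y+5))*(z*(a*x))))+((b*8)+y)) (not simplifiable)
  at L: ((9+((y*a)*(b*2)))*((b+(y+5))*(z*(a*x)))) (not simplifiable)
  at LL: (9+((y*a)*(b*2))) (not simplifiable)
  at LLR: ((y*a)*(b*2)) (not simplifiable)
  at LLRL: (y*a) (not simplifiable)
  at LLRR: (b*2) (not simplifiable)
  at LR: ((b+(y+5))*(z*(a*x))) (not simplifiable)
  at LRL: (b+(y+5)) (not simplifiable)
  at LRLR: (y+5) (not simplifiable)
  at LRR: (z*(a*x)) (not simplifiable)
  at LRRR: (a*x) (not simplifiable)
  at R: ((b*8)+y) (not simplifiable)
  at RL: (b*8) (not simplifiable)
Result: no simplifiable subexpression found -> normal form.

Answer: yes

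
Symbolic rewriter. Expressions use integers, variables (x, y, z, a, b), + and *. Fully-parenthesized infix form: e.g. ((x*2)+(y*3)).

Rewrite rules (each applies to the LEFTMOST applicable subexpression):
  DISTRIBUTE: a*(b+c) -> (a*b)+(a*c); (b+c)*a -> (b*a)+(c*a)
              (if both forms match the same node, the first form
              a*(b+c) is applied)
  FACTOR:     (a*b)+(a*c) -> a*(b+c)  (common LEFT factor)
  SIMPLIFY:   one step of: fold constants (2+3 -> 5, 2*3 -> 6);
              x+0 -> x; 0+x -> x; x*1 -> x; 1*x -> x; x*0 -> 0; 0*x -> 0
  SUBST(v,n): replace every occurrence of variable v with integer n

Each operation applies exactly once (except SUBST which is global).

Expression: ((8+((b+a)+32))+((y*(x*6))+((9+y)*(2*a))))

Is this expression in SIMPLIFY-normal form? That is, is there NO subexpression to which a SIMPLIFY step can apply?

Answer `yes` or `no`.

Answer: yes

Derivation:
Expression: ((8+((b+a)+32))+((y*(x*6))+((9+y)*(2*a))))
Scanning for simplifiable subexpressions (pre-order)...
  at root: ((8+((b+a)+32))+((y*(x*6))+((9+y)*(2*a)))) (not simplifiable)
  at L: (8+((b+a)+32)) (not simplifiable)
  at LR: ((b+a)+32) (not simplifiable)
  at LRL: (b+a) (not simplifiable)
  at R: ((y*(x*6))+((9+y)*(2*a))) (not simplifiable)
  at RL: (y*(x*6)) (not simplifiable)
  at RLR: (x*6) (not simplifiable)
  at RR: ((9+y)*(2*a)) (not simplifiable)
  at RRL: (9+y) (not simplifiable)
  at RRR: (2*a) (not simplifiable)
Result: no simplifiable subexpression found -> normal form.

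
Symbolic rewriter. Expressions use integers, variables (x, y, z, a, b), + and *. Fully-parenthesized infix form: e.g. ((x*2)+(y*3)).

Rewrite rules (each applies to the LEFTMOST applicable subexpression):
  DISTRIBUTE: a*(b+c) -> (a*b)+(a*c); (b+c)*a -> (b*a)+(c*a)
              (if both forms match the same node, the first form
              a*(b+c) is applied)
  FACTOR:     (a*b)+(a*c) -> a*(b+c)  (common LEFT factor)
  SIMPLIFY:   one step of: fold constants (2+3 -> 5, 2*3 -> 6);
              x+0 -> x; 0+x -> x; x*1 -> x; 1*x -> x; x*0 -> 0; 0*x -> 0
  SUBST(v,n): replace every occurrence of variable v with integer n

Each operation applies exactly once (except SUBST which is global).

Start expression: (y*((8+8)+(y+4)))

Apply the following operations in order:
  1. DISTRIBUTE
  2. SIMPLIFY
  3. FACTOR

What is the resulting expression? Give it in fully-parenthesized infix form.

Start: (y*((8+8)+(y+4)))
Apply DISTRIBUTE at root (target: (y*((8+8)+(y+4)))): (y*((8+8)+(y+4))) -> ((y*(8+8))+(y*(y+4)))
Apply SIMPLIFY at LR (target: (8+8)): ((y*(8+8))+(y*(y+4))) -> ((y*16)+(y*(y+4)))
Apply FACTOR at root (target: ((y*16)+(y*(y+4)))): ((y*16)+(y*(y+4))) -> (y*(16+(y+4)))

Answer: (y*(16+(y+4)))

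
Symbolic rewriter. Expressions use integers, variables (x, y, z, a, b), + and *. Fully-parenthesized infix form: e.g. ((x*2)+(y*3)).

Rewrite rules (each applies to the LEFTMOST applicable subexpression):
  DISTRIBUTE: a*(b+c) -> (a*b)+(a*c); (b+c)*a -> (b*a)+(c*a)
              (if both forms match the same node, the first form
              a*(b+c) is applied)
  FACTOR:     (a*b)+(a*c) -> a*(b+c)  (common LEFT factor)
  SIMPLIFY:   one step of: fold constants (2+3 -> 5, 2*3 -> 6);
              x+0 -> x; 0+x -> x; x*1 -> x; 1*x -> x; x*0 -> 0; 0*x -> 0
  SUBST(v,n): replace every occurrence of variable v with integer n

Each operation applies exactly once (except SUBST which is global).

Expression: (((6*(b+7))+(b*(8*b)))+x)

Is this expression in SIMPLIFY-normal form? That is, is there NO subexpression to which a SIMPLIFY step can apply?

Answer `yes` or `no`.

Answer: yes

Derivation:
Expression: (((6*(b+7))+(b*(8*b)))+x)
Scanning for simplifiable subexpressions (pre-order)...
  at root: (((6*(b+7))+(b*(8*b)))+x) (not simplifiable)
  at L: ((6*(b+7))+(b*(8*b))) (not simplifiable)
  at LL: (6*(b+7)) (not simplifiable)
  at LLR: (b+7) (not simplifiable)
  at LR: (b*(8*b)) (not simplifiable)
  at LRR: (8*b) (not simplifiable)
Result: no simplifiable subexpression found -> normal form.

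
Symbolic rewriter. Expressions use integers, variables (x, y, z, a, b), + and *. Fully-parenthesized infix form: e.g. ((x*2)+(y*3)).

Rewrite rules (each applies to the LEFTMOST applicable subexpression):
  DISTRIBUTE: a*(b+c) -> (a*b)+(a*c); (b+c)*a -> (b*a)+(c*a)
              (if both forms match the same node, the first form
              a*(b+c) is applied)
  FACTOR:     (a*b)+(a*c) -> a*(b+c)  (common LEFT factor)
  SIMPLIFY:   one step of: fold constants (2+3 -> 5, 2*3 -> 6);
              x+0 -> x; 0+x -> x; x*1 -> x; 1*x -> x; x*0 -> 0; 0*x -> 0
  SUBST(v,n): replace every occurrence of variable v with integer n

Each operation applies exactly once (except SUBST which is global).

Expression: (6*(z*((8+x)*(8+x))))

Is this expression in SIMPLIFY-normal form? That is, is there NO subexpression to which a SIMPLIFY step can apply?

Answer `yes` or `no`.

Expression: (6*(z*((8+x)*(8+x))))
Scanning for simplifiable subexpressions (pre-order)...
  at root: (6*(z*((8+x)*(8+x)))) (not simplifiable)
  at R: (z*((8+x)*(8+x))) (not simplifiable)
  at RR: ((8+x)*(8+x)) (not simplifiable)
  at RRL: (8+x) (not simplifiable)
  at RRR: (8+x) (not simplifiable)
Result: no simplifiable subexpression found -> normal form.

Answer: yes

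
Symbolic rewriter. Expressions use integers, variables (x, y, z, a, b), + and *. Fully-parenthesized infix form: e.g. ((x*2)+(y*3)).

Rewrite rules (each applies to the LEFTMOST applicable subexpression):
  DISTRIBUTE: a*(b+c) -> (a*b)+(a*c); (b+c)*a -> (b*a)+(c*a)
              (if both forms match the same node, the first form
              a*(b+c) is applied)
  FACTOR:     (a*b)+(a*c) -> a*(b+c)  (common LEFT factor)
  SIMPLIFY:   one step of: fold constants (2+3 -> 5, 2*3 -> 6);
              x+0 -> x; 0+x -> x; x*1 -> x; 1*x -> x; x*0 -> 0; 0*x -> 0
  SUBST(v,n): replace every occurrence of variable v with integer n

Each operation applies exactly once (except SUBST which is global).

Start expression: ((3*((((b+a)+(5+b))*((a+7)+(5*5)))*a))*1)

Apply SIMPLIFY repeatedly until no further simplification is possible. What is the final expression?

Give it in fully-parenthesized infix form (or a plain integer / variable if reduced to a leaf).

Start: ((3*((((b+a)+(5+b))*((a+7)+(5*5)))*a))*1)
Step 1: at root: ((3*((((b+a)+(5+b))*((a+7)+(5*5)))*a))*1) -> (3*((((b+a)+(5+b))*((a+7)+(5*5)))*a)); overall: ((3*((((b+a)+(5+b))*((a+7)+(5*5)))*a))*1) -> (3*((((b+a)+(5+b))*((a+7)+(5*5)))*a))
Step 2: at RLRR: (5*5) -> 25; overall: (3*((((b+a)+(5+b))*((a+7)+(5*5)))*a)) -> (3*((((b+a)+(5+b))*((a+7)+25))*a))
Fixed point: (3*((((b+a)+(5+b))*((a+7)+25))*a))

Answer: (3*((((b+a)+(5+b))*((a+7)+25))*a))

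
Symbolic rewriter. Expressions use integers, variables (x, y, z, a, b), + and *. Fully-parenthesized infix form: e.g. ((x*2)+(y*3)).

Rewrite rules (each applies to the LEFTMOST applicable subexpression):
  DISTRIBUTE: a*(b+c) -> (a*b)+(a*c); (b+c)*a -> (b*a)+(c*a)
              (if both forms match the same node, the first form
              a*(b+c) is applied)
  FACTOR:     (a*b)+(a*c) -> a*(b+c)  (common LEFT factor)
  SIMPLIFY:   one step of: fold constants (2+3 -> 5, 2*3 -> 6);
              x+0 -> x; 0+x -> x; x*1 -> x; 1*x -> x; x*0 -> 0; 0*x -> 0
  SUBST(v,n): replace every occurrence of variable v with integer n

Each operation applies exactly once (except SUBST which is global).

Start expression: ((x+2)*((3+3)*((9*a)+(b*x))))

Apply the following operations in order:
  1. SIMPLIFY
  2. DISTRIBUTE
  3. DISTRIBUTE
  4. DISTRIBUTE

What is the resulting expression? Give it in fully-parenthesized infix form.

Start: ((x+2)*((3+3)*((9*a)+(b*x))))
Apply SIMPLIFY at RL (target: (3+3)): ((x+2)*((3+3)*((9*a)+(b*x)))) -> ((x+2)*(6*((9*a)+(b*x))))
Apply DISTRIBUTE at root (target: ((x+2)*(6*((9*a)+(b*x))))): ((x+2)*(6*((9*a)+(b*x)))) -> ((x*(6*((9*a)+(b*x))))+(2*(6*((9*a)+(b*x)))))
Apply DISTRIBUTE at LR (target: (6*((9*a)+(b*x)))): ((x*(6*((9*a)+(b*x))))+(2*(6*((9*a)+(b*x))))) -> ((x*((6*(9*a))+(6*(b*x))))+(2*(6*((9*a)+(b*x)))))
Apply DISTRIBUTE at L (target: (x*((6*(9*a))+(6*(b*x))))): ((x*((6*(9*a))+(6*(b*x))))+(2*(6*((9*a)+(b*x))))) -> (((x*(6*(9*a)))+(x*(6*(b*x))))+(2*(6*((9*a)+(b*x)))))

Answer: (((x*(6*(9*a)))+(x*(6*(b*x))))+(2*(6*((9*a)+(b*x)))))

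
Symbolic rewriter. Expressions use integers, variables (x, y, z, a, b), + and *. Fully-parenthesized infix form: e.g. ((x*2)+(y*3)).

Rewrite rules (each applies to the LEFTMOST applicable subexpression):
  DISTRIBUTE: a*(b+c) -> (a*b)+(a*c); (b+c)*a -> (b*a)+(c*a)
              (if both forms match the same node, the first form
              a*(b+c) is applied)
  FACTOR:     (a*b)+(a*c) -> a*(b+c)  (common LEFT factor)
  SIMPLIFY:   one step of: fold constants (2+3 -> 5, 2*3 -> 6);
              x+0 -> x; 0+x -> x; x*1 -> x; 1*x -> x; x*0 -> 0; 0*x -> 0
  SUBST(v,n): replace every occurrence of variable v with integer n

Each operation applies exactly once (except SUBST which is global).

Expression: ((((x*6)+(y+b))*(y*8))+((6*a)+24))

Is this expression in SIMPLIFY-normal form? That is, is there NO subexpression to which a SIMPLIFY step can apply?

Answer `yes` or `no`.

Answer: yes

Derivation:
Expression: ((((x*6)+(y+b))*(y*8))+((6*a)+24))
Scanning for simplifiable subexpressions (pre-order)...
  at root: ((((x*6)+(y+b))*(y*8))+((6*a)+24)) (not simplifiable)
  at L: (((x*6)+(y+b))*(y*8)) (not simplifiable)
  at LL: ((x*6)+(y+b)) (not simplifiable)
  at LLL: (x*6) (not simplifiable)
  at LLR: (y+b) (not simplifiable)
  at LR: (y*8) (not simplifiable)
  at R: ((6*a)+24) (not simplifiable)
  at RL: (6*a) (not simplifiable)
Result: no simplifiable subexpression found -> normal form.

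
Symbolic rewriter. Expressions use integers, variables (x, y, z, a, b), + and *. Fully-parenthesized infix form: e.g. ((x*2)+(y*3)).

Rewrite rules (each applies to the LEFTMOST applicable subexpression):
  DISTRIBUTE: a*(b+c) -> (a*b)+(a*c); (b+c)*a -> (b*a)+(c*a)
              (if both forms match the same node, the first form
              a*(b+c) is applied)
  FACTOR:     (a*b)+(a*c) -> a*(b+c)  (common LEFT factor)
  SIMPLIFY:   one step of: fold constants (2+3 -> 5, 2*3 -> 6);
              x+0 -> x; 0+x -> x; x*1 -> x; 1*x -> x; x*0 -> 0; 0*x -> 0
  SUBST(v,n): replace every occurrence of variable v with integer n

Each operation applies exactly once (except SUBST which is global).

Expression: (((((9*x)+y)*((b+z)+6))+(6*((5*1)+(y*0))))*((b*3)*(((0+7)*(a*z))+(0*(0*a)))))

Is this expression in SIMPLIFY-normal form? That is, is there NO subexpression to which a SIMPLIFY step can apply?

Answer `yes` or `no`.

Expression: (((((9*x)+y)*((b+z)+6))+(6*((5*1)+(y*0))))*((b*3)*(((0+7)*(a*z))+(0*(0*a)))))
Scanning for simplifiable subexpressions (pre-order)...
  at root: (((((9*x)+y)*((b+z)+6))+(6*((5*1)+(y*0))))*((b*3)*(((0+7)*(a*z))+(0*(0*a))))) (not simplifiable)
  at L: ((((9*x)+y)*((b+z)+6))+(6*((5*1)+(y*0)))) (not simplifiable)
  at LL: (((9*x)+y)*((b+z)+6)) (not simplifiable)
  at LLL: ((9*x)+y) (not simplifiable)
  at LLLL: (9*x) (not simplifiable)
  at LLR: ((b+z)+6) (not simplifiable)
  at LLRL: (b+z) (not simplifiable)
  at LR: (6*((5*1)+(y*0))) (not simplifiable)
  at LRR: ((5*1)+(y*0)) (not simplifiable)
  at LRRL: (5*1) (SIMPLIFIABLE)
  at LRRR: (y*0) (SIMPLIFIABLE)
  at R: ((b*3)*(((0+7)*(a*z))+(0*(0*a)))) (not simplifiable)
  at RL: (b*3) (not simplifiable)
  at RR: (((0+7)*(a*z))+(0*(0*a))) (not simplifiable)
  at RRL: ((0+7)*(a*z)) (not simplifiable)
  at RRLL: (0+7) (SIMPLIFIABLE)
  at RRLR: (a*z) (not simplifiable)
  at RRR: (0*(0*a)) (SIMPLIFIABLE)
  at RRRR: (0*a) (SIMPLIFIABLE)
Found simplifiable subexpr at path LRRL: (5*1)
One SIMPLIFY step would give: (((((9*x)+y)*((b+z)+6))+(6*(5+(y*0))))*((b*3)*(((0+7)*(a*z))+(0*(0*a)))))
-> NOT in normal form.

Answer: no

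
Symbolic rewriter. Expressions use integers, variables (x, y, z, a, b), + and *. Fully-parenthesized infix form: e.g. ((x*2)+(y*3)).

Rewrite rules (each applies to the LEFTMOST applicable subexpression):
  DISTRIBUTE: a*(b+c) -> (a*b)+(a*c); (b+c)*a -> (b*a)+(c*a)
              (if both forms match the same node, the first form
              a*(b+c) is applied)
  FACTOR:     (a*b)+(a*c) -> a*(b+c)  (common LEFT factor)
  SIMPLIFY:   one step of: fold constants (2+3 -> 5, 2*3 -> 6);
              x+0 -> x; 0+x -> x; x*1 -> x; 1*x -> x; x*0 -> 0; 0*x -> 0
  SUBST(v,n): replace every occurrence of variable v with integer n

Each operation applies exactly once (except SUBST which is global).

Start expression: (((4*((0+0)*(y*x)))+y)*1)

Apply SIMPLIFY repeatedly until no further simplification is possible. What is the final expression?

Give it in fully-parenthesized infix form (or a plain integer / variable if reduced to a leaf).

Start: (((4*((0+0)*(y*x)))+y)*1)
Step 1: at root: (((4*((0+0)*(y*x)))+y)*1) -> ((4*((0+0)*(y*x)))+y); overall: (((4*((0+0)*(y*x)))+y)*1) -> ((4*((0+0)*(y*x)))+y)
Step 2: at LRL: (0+0) -> 0; overall: ((4*((0+0)*(y*x)))+y) -> ((4*(0*(y*x)))+y)
Step 3: at LR: (0*(y*x)) -> 0; overall: ((4*(0*(y*x)))+y) -> ((4*0)+y)
Step 4: at L: (4*0) -> 0; overall: ((4*0)+y) -> (0+y)
Step 5: at root: (0+y) -> y; overall: (0+y) -> y
Fixed point: y

Answer: y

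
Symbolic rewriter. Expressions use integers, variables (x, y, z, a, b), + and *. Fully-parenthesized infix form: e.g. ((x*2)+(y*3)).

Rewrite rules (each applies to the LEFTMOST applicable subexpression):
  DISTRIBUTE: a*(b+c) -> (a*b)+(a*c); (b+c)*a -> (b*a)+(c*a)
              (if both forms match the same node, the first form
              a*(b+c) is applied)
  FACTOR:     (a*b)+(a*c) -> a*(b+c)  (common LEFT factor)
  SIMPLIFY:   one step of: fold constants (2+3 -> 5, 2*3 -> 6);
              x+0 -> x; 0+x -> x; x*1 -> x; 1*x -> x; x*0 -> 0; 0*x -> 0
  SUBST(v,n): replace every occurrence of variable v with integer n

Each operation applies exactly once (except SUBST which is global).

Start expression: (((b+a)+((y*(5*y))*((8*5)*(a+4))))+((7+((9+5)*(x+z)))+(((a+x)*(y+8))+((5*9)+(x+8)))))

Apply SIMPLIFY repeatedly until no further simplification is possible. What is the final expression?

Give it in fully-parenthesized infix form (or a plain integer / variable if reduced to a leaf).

Answer: (((b+a)+((y*(5*y))*(40*(a+4))))+((7+(14*(x+z)))+(((a+x)*(y+8))+(45+(x+8)))))

Derivation:
Start: (((b+a)+((y*(5*y))*((8*5)*(a+4))))+((7+((9+5)*(x+z)))+(((a+x)*(y+8))+((5*9)+(x+8)))))
Step 1: at LRRL: (8*5) -> 40; overall: (((b+a)+((y*(5*y))*((8*5)*(a+4))))+((7+((9+5)*(x+z)))+(((a+x)*(y+8))+((5*9)+(x+8))))) -> (((b+a)+((y*(5*y))*(40*(a+4))))+((7+((9+5)*(x+z)))+(((a+x)*(y+8))+((5*9)+(x+8)))))
Step 2: at RLRL: (9+5) -> 14; overall: (((b+a)+((y*(5*y))*(40*(a+4))))+((7+((9+5)*(x+z)))+(((a+x)*(y+8))+((5*9)+(x+8))))) -> (((b+a)+((y*(5*y))*(40*(a+4))))+((7+(14*(x+z)))+(((a+x)*(y+8))+((5*9)+(x+8)))))
Step 3: at RRRL: (5*9) -> 45; overall: (((b+a)+((y*(5*y))*(40*(a+4))))+((7+(14*(x+z)))+(((a+x)*(y+8))+((5*9)+(x+8))))) -> (((b+a)+((y*(5*y))*(40*(a+4))))+((7+(14*(x+z)))+(((a+x)*(y+8))+(45+(x+8)))))
Fixed point: (((b+a)+((y*(5*y))*(40*(a+4))))+((7+(14*(x+z)))+(((a+x)*(y+8))+(45+(x+8)))))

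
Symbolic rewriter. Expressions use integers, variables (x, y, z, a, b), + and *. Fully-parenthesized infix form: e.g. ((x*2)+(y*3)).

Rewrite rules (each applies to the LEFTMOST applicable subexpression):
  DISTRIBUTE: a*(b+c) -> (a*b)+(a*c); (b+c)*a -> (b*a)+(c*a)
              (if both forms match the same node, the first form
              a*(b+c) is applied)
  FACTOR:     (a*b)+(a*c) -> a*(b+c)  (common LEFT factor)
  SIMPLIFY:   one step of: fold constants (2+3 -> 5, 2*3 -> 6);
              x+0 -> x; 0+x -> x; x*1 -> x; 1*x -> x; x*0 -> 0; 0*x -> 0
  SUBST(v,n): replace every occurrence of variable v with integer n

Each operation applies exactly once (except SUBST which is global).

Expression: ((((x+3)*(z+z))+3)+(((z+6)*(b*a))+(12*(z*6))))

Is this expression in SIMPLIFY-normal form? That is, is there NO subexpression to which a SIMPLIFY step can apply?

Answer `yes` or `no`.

Answer: yes

Derivation:
Expression: ((((x+3)*(z+z))+3)+(((z+6)*(b*a))+(12*(z*6))))
Scanning for simplifiable subexpressions (pre-order)...
  at root: ((((x+3)*(z+z))+3)+(((z+6)*(b*a))+(12*(z*6)))) (not simplifiable)
  at L: (((x+3)*(z+z))+3) (not simplifiable)
  at LL: ((x+3)*(z+z)) (not simplifiable)
  at LLL: (x+3) (not simplifiable)
  at LLR: (z+z) (not simplifiable)
  at R: (((z+6)*(b*a))+(12*(z*6))) (not simplifiable)
  at RL: ((z+6)*(b*a)) (not simplifiable)
  at RLL: (z+6) (not simplifiable)
  at RLR: (b*a) (not simplifiable)
  at RR: (12*(z*6)) (not simplifiable)
  at RRR: (z*6) (not simplifiable)
Result: no simplifiable subexpression found -> normal form.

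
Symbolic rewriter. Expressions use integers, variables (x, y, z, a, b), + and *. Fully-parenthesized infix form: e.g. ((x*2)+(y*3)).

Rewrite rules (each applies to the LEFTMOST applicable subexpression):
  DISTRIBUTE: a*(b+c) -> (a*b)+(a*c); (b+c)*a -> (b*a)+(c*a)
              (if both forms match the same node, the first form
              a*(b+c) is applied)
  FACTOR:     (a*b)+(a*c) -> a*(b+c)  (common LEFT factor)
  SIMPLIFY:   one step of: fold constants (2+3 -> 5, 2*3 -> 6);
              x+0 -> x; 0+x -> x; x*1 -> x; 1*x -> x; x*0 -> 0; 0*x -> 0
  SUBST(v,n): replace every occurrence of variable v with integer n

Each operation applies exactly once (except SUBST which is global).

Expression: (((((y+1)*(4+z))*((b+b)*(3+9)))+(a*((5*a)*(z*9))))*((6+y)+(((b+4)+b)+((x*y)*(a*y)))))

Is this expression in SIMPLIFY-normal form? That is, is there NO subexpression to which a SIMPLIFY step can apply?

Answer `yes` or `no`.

Expression: (((((y+1)*(4+z))*((b+b)*(3+9)))+(a*((5*a)*(z*9))))*((6+y)+(((b+4)+b)+((x*y)*(a*y)))))
Scanning for simplifiable subexpressions (pre-order)...
  at root: (((((y+1)*(4+z))*((b+b)*(3+9)))+(a*((5*a)*(z*9))))*((6+y)+(((b+4)+b)+((x*y)*(a*y))))) (not simplifiable)
  at L: ((((y+1)*(4+z))*((b+b)*(3+9)))+(a*((5*a)*(z*9)))) (not simplifiable)
  at LL: (((y+1)*(4+z))*((b+b)*(3+9))) (not simplifiable)
  at LLL: ((y+1)*(4+z)) (not simplifiable)
  at LLLL: (y+1) (not simplifiable)
  at LLLR: (4+z) (not simplifiable)
  at LLR: ((b+b)*(3+9)) (not simplifiable)
  at LLRL: (b+b) (not simplifiable)
  at LLRR: (3+9) (SIMPLIFIABLE)
  at LR: (a*((5*a)*(z*9))) (not simplifiable)
  at LRR: ((5*a)*(z*9)) (not simplifiable)
  at LRRL: (5*a) (not simplifiable)
  at LRRR: (z*9) (not simplifiable)
  at R: ((6+y)+(((b+4)+b)+((x*y)*(a*y)))) (not simplifiable)
  at RL: (6+y) (not simplifiable)
  at RR: (((b+4)+b)+((x*y)*(a*y))) (not simplifiable)
  at RRL: ((b+4)+b) (not simplifiable)
  at RRLL: (b+4) (not simplifiable)
  at RRR: ((x*y)*(a*y)) (not simplifiable)
  at RRRL: (x*y) (not simplifiable)
  at RRRR: (a*y) (not simplifiable)
Found simplifiable subexpr at path LLRR: (3+9)
One SIMPLIFY step would give: (((((y+1)*(4+z))*((b+b)*12))+(a*((5*a)*(z*9))))*((6+y)+(((b+4)+b)+((x*y)*(a*y)))))
-> NOT in normal form.

Answer: no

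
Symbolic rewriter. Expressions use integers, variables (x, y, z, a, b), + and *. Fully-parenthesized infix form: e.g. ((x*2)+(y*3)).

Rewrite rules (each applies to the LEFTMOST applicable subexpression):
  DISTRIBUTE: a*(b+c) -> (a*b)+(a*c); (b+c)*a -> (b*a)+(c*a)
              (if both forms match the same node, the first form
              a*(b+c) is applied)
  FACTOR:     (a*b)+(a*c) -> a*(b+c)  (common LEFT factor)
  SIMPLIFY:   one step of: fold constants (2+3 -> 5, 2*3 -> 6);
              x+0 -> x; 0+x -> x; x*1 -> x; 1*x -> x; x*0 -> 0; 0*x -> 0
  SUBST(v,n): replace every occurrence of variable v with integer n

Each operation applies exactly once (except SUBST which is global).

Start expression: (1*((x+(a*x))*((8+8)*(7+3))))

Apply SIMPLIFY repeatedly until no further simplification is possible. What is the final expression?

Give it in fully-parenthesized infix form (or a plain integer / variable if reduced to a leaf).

Answer: ((x+(a*x))*160)

Derivation:
Start: (1*((x+(a*x))*((8+8)*(7+3))))
Step 1: at root: (1*((x+(a*x))*((8+8)*(7+3)))) -> ((x+(a*x))*((8+8)*(7+3))); overall: (1*((x+(a*x))*((8+8)*(7+3)))) -> ((x+(a*x))*((8+8)*(7+3)))
Step 2: at RL: (8+8) -> 16; overall: ((x+(a*x))*((8+8)*(7+3))) -> ((x+(a*x))*(16*(7+3)))
Step 3: at RR: (7+3) -> 10; overall: ((x+(a*x))*(16*(7+3))) -> ((x+(a*x))*(16*10))
Step 4: at R: (16*10) -> 160; overall: ((x+(a*x))*(16*10)) -> ((x+(a*x))*160)
Fixed point: ((x+(a*x))*160)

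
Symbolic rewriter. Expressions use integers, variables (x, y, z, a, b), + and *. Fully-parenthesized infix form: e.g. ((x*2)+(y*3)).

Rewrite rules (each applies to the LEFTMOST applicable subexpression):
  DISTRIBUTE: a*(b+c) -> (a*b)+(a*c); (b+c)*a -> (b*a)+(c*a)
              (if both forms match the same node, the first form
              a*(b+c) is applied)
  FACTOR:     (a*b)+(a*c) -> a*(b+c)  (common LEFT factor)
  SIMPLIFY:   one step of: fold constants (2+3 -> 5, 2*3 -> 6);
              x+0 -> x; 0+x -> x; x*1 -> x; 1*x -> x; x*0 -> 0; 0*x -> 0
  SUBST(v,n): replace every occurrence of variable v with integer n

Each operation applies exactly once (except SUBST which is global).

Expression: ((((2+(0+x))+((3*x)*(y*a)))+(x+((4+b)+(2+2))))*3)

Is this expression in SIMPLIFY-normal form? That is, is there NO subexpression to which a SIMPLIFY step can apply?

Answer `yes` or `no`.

Expression: ((((2+(0+x))+((3*x)*(y*a)))+(x+((4+b)+(2+2))))*3)
Scanning for simplifiable subexpressions (pre-order)...
  at root: ((((2+(0+x))+((3*x)*(y*a)))+(x+((4+b)+(2+2))))*3) (not simplifiable)
  at L: (((2+(0+x))+((3*x)*(y*a)))+(x+((4+b)+(2+2)))) (not simplifiable)
  at LL: ((2+(0+x))+((3*x)*(y*a))) (not simplifiable)
  at LLL: (2+(0+x)) (not simplifiable)
  at LLLR: (0+x) (SIMPLIFIABLE)
  at LLR: ((3*x)*(y*a)) (not simplifiable)
  at LLRL: (3*x) (not simplifiable)
  at LLRR: (y*a) (not simplifiable)
  at LR: (x+((4+b)+(2+2))) (not simplifiable)
  at LRR: ((4+b)+(2+2)) (not simplifiable)
  at LRRL: (4+b) (not simplifiable)
  at LRRR: (2+2) (SIMPLIFIABLE)
Found simplifiable subexpr at path LLLR: (0+x)
One SIMPLIFY step would give: ((((2+x)+((3*x)*(y*a)))+(x+((4+b)+(2+2))))*3)
-> NOT in normal form.

Answer: no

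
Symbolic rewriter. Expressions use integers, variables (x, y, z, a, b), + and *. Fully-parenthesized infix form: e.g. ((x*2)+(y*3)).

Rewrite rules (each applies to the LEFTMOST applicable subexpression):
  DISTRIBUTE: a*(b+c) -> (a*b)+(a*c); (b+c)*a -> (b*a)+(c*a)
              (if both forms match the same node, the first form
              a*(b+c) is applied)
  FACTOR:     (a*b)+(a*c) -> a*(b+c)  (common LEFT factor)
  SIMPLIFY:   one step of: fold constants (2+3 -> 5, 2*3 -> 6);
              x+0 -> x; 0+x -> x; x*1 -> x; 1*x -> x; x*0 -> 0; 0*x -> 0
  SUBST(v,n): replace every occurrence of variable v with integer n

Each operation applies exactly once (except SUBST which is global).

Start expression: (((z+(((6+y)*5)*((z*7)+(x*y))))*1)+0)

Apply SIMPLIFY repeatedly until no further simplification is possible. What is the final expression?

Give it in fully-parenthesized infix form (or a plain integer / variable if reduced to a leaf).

Start: (((z+(((6+y)*5)*((z*7)+(x*y))))*1)+0)
Step 1: at root: (((z+(((6+y)*5)*((z*7)+(x*y))))*1)+0) -> ((z+(((6+y)*5)*((z*7)+(x*y))))*1); overall: (((z+(((6+y)*5)*((z*7)+(x*y))))*1)+0) -> ((z+(((6+y)*5)*((z*7)+(x*y))))*1)
Step 2: at root: ((z+(((6+y)*5)*((z*7)+(x*y))))*1) -> (z+(((6+y)*5)*((z*7)+(x*y)))); overall: ((z+(((6+y)*5)*((z*7)+(x*y))))*1) -> (z+(((6+y)*5)*((z*7)+(x*y))))
Fixed point: (z+(((6+y)*5)*((z*7)+(x*y))))

Answer: (z+(((6+y)*5)*((z*7)+(x*y))))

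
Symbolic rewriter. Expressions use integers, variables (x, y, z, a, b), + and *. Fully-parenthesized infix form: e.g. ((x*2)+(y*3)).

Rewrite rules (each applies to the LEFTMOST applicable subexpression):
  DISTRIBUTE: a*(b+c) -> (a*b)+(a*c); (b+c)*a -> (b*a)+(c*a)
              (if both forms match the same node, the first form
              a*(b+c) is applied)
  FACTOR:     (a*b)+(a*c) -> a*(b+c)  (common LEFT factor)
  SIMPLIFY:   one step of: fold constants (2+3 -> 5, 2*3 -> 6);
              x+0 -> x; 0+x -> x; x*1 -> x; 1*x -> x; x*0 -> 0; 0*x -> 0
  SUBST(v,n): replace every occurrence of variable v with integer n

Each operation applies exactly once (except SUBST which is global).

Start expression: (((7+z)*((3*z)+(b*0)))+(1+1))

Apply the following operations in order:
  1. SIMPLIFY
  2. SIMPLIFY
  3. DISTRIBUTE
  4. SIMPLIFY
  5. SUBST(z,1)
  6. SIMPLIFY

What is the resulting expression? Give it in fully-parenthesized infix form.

Answer: (((7*3)+(1*(3*1)))+2)

Derivation:
Start: (((7+z)*((3*z)+(b*0)))+(1+1))
Apply SIMPLIFY at LRR (target: (b*0)): (((7+z)*((3*z)+(b*0)))+(1+1)) -> (((7+z)*((3*z)+0))+(1+1))
Apply SIMPLIFY at LR (target: ((3*z)+0)): (((7+z)*((3*z)+0))+(1+1)) -> (((7+z)*(3*z))+(1+1))
Apply DISTRIBUTE at L (target: ((7+z)*(3*z))): (((7+z)*(3*z))+(1+1)) -> (((7*(3*z))+(z*(3*z)))+(1+1))
Apply SIMPLIFY at R (target: (1+1)): (((7*(3*z))+(z*(3*z)))+(1+1)) -> (((7*(3*z))+(z*(3*z)))+2)
Apply SUBST(z,1): (((7*(3*z))+(z*(3*z)))+2) -> (((7*(3*1))+(1*(3*1)))+2)
Apply SIMPLIFY at LLR (target: (3*1)): (((7*(3*1))+(1*(3*1)))+2) -> (((7*3)+(1*(3*1)))+2)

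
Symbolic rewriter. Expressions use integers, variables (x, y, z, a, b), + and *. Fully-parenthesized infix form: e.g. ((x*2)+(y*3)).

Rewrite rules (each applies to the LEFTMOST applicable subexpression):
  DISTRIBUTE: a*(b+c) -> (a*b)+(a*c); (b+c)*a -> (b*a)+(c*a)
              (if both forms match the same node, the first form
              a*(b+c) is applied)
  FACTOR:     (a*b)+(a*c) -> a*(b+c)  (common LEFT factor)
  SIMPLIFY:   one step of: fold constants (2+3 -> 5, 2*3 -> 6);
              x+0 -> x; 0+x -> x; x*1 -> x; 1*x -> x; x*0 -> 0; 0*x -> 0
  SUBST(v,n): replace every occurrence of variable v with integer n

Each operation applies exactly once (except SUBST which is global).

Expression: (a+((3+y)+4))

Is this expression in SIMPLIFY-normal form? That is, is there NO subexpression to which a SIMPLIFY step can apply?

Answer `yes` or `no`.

Expression: (a+((3+y)+4))
Scanning for simplifiable subexpressions (pre-order)...
  at root: (a+((3+y)+4)) (not simplifiable)
  at R: ((3+y)+4) (not simplifiable)
  at RL: (3+y) (not simplifiable)
Result: no simplifiable subexpression found -> normal form.

Answer: yes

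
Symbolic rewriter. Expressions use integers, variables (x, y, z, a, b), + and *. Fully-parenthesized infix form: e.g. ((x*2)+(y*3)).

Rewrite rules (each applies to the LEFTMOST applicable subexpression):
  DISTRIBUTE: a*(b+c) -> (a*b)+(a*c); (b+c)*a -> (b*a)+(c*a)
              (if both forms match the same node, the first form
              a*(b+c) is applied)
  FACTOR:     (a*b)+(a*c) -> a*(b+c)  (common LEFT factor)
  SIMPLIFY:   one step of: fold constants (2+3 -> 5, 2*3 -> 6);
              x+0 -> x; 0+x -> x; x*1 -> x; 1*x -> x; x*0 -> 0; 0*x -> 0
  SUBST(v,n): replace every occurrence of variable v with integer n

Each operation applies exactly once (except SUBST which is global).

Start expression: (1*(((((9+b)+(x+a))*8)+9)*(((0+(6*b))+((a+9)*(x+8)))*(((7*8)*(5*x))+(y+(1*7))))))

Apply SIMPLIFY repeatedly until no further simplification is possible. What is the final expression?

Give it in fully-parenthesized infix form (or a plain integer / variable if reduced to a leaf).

Start: (1*(((((9+b)+(x+a))*8)+9)*(((0+(6*b))+((a+9)*(x+8)))*(((7*8)*(5*x))+(y+(1*7))))))
Step 1: at root: (1*(((((9+b)+(x+a))*8)+9)*(((0+(6*b))+((a+9)*(x+8)))*(((7*8)*(5*x))+(y+(1*7)))))) -> (((((9+b)+(x+a))*8)+9)*(((0+(6*b))+((a+9)*(x+8)))*(((7*8)*(5*x))+(y+(1*7))))); overall: (1*(((((9+b)+(x+a))*8)+9)*(((0+(6*b))+((a+9)*(x+8)))*(((7*8)*(5*x))+(y+(1*7)))))) -> (((((9+b)+(x+a))*8)+9)*(((0+(6*b))+((a+9)*(x+8)))*(((7*8)*(5*x))+(y+(1*7)))))
Step 2: at RLL: (0+(6*b)) -> (6*b); overall: (((((9+b)+(x+a))*8)+9)*(((0+(6*b))+((a+9)*(x+8)))*(((7*8)*(5*x))+(y+(1*7))))) -> (((((9+b)+(x+a))*8)+9)*(((6*b)+((a+9)*(x+8)))*(((7*8)*(5*x))+(y+(1*7)))))
Step 3: at RRLL: (7*8) -> 56; overall: (((((9+b)+(x+a))*8)+9)*(((6*b)+((a+9)*(x+8)))*(((7*8)*(5*x))+(y+(1*7))))) -> (((((9+b)+(x+a))*8)+9)*(((6*b)+((a+9)*(x+8)))*((56*(5*x))+(y+(1*7)))))
Step 4: at RRRR: (1*7) -> 7; overall: (((((9+b)+(x+a))*8)+9)*(((6*b)+((a+9)*(x+8)))*((56*(5*x))+(y+(1*7))))) -> (((((9+b)+(x+a))*8)+9)*(((6*b)+((a+9)*(x+8)))*((56*(5*x))+(y+7))))
Fixed point: (((((9+b)+(x+a))*8)+9)*(((6*b)+((a+9)*(x+8)))*((56*(5*x))+(y+7))))

Answer: (((((9+b)+(x+a))*8)+9)*(((6*b)+((a+9)*(x+8)))*((56*(5*x))+(y+7))))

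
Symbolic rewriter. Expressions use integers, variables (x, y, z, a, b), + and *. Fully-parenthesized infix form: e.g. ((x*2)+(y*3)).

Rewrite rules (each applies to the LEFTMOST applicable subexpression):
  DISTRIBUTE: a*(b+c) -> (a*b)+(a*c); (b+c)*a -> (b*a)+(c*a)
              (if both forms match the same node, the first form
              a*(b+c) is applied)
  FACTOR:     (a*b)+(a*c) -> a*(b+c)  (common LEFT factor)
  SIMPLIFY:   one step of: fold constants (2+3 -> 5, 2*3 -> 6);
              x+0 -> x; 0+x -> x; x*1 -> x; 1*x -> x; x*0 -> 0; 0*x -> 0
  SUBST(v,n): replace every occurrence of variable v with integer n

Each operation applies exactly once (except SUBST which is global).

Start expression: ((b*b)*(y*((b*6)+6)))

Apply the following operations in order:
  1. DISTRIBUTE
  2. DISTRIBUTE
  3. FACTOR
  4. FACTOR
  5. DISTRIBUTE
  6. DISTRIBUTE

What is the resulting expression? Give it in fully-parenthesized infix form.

Start: ((b*b)*(y*((b*6)+6)))
Apply DISTRIBUTE at R (target: (y*((b*6)+6))): ((b*b)*(y*((b*6)+6))) -> ((b*b)*((y*(b*6))+(y*6)))
Apply DISTRIBUTE at root (target: ((b*b)*((y*(b*6))+(y*6)))): ((b*b)*((y*(b*6))+(y*6))) -> (((b*b)*(y*(b*6)))+((b*b)*(y*6)))
Apply FACTOR at root (target: (((b*b)*(y*(b*6)))+((b*b)*(y*6)))): (((b*b)*(y*(b*6)))+((b*b)*(y*6))) -> ((b*b)*((y*(b*6))+(y*6)))
Apply FACTOR at R (target: ((y*(b*6))+(y*6))): ((b*b)*((y*(b*6))+(y*6))) -> ((b*b)*(y*((b*6)+6)))
Apply DISTRIBUTE at R (target: (y*((b*6)+6))): ((b*b)*(y*((b*6)+6))) -> ((b*b)*((y*(b*6))+(y*6)))
Apply DISTRIBUTE at root (target: ((b*b)*((y*(b*6))+(y*6)))): ((b*b)*((y*(b*6))+(y*6))) -> (((b*b)*(y*(b*6)))+((b*b)*(y*6)))

Answer: (((b*b)*(y*(b*6)))+((b*b)*(y*6)))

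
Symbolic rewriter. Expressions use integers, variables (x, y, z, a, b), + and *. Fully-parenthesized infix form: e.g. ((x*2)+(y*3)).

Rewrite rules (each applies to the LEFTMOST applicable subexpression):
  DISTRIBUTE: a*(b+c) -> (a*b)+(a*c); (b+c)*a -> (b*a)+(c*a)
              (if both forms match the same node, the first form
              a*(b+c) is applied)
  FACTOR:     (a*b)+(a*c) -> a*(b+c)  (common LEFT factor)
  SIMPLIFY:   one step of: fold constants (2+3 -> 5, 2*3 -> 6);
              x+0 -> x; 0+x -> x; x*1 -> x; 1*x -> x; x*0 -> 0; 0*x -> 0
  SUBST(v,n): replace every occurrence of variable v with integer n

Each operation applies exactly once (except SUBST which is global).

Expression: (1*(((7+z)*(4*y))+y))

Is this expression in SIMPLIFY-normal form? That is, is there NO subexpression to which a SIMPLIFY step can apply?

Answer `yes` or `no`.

Answer: no

Derivation:
Expression: (1*(((7+z)*(4*y))+y))
Scanning for simplifiable subexpressions (pre-order)...
  at root: (1*(((7+z)*(4*y))+y)) (SIMPLIFIABLE)
  at R: (((7+z)*(4*y))+y) (not simplifiable)
  at RL: ((7+z)*(4*y)) (not simplifiable)
  at RLL: (7+z) (not simplifiable)
  at RLR: (4*y) (not simplifiable)
Found simplifiable subexpr at path root: (1*(((7+z)*(4*y))+y))
One SIMPLIFY step would give: (((7+z)*(4*y))+y)
-> NOT in normal form.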